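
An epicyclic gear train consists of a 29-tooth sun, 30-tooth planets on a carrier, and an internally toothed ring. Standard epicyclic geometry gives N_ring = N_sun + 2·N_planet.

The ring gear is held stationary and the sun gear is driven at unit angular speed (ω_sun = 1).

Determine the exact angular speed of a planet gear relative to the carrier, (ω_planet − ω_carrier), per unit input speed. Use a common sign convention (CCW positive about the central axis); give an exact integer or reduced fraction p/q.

-2581/3540

N_ring = 29 + 2·30 = 89
29(ω_s−ω_c) = −89(ω_r−ω_c),  ω_r=0, ω_s=1
29(1−ω_c) = −89(0−ω_c)  ⇒  118ω_c = 29  ⇒  ω_c = 29/118
sun–planet: 29·(1−29/118) = −30·(ω_p−ω_c)  ⇒  ω_p−ω_c = −(29/30)·(89/118) = -2581/3540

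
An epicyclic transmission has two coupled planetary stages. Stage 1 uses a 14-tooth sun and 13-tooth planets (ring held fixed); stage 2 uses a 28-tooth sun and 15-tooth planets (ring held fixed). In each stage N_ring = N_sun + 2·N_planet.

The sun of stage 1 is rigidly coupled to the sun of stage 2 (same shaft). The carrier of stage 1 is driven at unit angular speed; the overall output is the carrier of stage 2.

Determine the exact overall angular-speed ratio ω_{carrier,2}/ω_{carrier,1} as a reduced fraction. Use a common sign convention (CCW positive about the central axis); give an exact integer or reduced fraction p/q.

54/43

Stage 1: N_ring = 14 + 2·13 = 40
Stage 1: 14(ω_s−ω_c) = −40(ω_r−ω_c),  ω_r=0, ω_c=1
Stage 1: ω_s = 1 − (40/14)(0−1) = 27/7
  ⇒ ω_s¹/ω_c¹ = 27/7
Stage 2: N_ring = 28 + 2·15 = 58
Stage 2: 28(ω_s−ω_c) = −58(ω_r−ω_c),  ω_r=0, ω_s=1
Stage 2: 28(1−ω_c) = −58(0−ω_c)  ⇒  86ω_c = 28  ⇒  ω_c = 14/43
  ⇒ ω_c²/ω_s² = 14/43
Coupling ω_s² = ω_s¹ ⇒ overall = 27/7 × 14/43 = 54/43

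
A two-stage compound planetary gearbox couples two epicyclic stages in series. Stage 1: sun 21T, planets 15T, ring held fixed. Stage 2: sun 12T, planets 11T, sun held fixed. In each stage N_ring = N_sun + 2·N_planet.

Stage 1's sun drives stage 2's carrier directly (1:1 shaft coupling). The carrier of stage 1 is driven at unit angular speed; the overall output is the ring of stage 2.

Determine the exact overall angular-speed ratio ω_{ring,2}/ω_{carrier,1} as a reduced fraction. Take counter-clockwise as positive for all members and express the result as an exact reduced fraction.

Stage 1: N_ring = 21 + 2·15 = 51
Stage 1: 21(ω_s−ω_c) = −51(ω_r−ω_c),  ω_r=0, ω_c=1
Stage 1: ω_s = 1 − (51/21)(0−1) = 24/7
  ⇒ ω_s¹/ω_c¹ = 24/7
Stage 2: N_ring = 12 + 2·11 = 34
Stage 2: 12(ω_s−ω_c) = −34(ω_r−ω_c),  ω_s=0, ω_c=1
Stage 2: ω_r = 1 − (12/34)(0−1) = 23/17
  ⇒ ω_r²/ω_c² = 23/17
Coupling ω_c² = ω_s¹ ⇒ overall = 24/7 × 23/17 = 552/119

552/119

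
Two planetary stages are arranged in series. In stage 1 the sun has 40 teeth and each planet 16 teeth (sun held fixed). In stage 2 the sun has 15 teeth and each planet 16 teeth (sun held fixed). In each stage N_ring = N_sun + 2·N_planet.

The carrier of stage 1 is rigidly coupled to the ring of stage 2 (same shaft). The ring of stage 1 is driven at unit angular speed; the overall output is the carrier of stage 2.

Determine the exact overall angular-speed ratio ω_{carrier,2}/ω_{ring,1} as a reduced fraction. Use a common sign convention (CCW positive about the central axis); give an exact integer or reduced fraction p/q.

423/868

Stage 1: N_ring = 40 + 2·16 = 72
Stage 1: 40(ω_s−ω_c) = −72(ω_r−ω_c),  ω_s=0, ω_r=1
Stage 1: 40(0−ω_c) = −72(1−ω_c)  ⇒  112ω_c = 72  ⇒  ω_c = 9/14
  ⇒ ω_c¹/ω_r¹ = 9/14
Stage 2: N_ring = 15 + 2·16 = 47
Stage 2: 15(ω_s−ω_c) = −47(ω_r−ω_c),  ω_s=0, ω_r=1
Stage 2: 15(0−ω_c) = −47(1−ω_c)  ⇒  62ω_c = 47  ⇒  ω_c = 47/62
  ⇒ ω_c²/ω_r² = 47/62
Coupling ω_r² = ω_c¹ ⇒ overall = 9/14 × 47/62 = 423/868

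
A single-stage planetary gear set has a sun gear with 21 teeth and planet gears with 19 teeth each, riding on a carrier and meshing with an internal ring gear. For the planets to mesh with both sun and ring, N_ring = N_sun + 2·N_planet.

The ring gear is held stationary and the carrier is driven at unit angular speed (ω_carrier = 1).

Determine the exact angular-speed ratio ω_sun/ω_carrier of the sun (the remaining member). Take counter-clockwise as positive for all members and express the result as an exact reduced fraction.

80/21

N_ring = 21 + 2·19 = 59
21(ω_s−ω_c) = −59(ω_r−ω_c),  ω_r=0, ω_c=1
ω_s = 1 − (59/21)(0−1) = 80/21
ω_s/ω_c = 80/21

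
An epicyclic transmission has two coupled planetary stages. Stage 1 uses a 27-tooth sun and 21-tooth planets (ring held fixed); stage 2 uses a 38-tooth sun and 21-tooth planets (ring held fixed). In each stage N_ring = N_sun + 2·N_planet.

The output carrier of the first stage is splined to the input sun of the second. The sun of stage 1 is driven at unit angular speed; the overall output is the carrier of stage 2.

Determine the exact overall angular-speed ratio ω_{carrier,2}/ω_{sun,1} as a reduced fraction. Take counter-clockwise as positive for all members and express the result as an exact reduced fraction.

Stage 1: N_ring = 27 + 2·21 = 69
Stage 1: 27(ω_s−ω_c) = −69(ω_r−ω_c),  ω_r=0, ω_s=1
Stage 1: 27(1−ω_c) = −69(0−ω_c)  ⇒  96ω_c = 27  ⇒  ω_c = 9/32
  ⇒ ω_c¹/ω_s¹ = 9/32
Stage 2: N_ring = 38 + 2·21 = 80
Stage 2: 38(ω_s−ω_c) = −80(ω_r−ω_c),  ω_r=0, ω_s=1
Stage 2: 38(1−ω_c) = −80(0−ω_c)  ⇒  118ω_c = 38  ⇒  ω_c = 19/59
  ⇒ ω_c²/ω_s² = 19/59
Coupling ω_s² = ω_c¹ ⇒ overall = 9/32 × 19/59 = 171/1888

171/1888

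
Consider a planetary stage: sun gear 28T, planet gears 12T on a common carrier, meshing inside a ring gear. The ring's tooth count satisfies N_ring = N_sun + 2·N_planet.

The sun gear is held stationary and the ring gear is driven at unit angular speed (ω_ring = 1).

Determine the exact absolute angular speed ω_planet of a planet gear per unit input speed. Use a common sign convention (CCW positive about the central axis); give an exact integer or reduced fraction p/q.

13/6

N_ring = 28 + 2·12 = 52
28(ω_s−ω_c) = −52(ω_r−ω_c),  ω_s=0, ω_r=1
28(0−ω_c) = −52(1−ω_c)  ⇒  80ω_c = 52  ⇒  ω_c = 13/20
sun–planet: 28·(0−13/20) = −12·(ω_p−ω_c)  ⇒  ω_p−ω_c = −(28/12)·(-13/20) = 91/60
ω_p = 13/20 + 91/60 = 13/6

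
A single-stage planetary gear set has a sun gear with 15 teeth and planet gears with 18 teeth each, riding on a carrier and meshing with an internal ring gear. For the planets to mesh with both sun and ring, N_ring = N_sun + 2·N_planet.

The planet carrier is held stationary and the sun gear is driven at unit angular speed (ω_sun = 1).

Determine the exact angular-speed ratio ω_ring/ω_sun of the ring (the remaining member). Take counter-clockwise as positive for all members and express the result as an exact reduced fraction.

-5/17

N_ring = 15 + 2·18 = 51
15(ω_s−ω_c) = −51(ω_r−ω_c),  ω_c=0, ω_s=1
ω_r = 0 − (15/51)(1−0) = -5/17
ω_r/ω_s = -5/17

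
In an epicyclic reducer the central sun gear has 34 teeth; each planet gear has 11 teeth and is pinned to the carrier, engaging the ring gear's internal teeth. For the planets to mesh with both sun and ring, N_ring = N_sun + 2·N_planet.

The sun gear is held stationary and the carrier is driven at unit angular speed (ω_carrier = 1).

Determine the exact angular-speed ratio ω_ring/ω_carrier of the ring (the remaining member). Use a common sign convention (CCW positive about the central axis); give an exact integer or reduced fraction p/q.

N_ring = 34 + 2·11 = 56
34(ω_s−ω_c) = −56(ω_r−ω_c),  ω_s=0, ω_c=1
ω_r = 1 − (34/56)(0−1) = 45/28
ω_r/ω_c = 45/28

45/28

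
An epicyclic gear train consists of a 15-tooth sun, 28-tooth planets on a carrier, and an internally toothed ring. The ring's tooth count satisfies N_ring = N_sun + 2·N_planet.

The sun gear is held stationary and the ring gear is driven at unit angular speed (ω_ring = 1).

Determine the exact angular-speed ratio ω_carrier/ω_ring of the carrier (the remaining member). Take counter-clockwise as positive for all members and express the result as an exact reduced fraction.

N_ring = 15 + 2·28 = 71
15(ω_s−ω_c) = −71(ω_r−ω_c),  ω_s=0, ω_r=1
15(0−ω_c) = −71(1−ω_c)  ⇒  86ω_c = 71  ⇒  ω_c = 71/86
ω_c/ω_r = 71/86

71/86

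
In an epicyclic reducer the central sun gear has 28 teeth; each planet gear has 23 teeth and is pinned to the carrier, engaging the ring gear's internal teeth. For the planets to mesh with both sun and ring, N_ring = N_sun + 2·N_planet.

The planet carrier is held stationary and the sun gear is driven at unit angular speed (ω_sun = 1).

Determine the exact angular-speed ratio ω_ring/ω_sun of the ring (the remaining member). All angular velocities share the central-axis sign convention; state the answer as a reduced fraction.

-14/37

N_ring = 28 + 2·23 = 74
28(ω_s−ω_c) = −74(ω_r−ω_c),  ω_c=0, ω_s=1
ω_r = 0 − (28/74)(1−0) = -14/37
ω_r/ω_s = -14/37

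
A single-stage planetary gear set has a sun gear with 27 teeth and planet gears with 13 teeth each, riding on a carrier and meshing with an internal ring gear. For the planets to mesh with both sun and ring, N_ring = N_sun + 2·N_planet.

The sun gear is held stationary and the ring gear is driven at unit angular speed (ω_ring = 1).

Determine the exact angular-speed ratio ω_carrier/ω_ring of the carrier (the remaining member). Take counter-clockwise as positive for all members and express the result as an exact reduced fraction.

53/80

N_ring = 27 + 2·13 = 53
27(ω_s−ω_c) = −53(ω_r−ω_c),  ω_s=0, ω_r=1
27(0−ω_c) = −53(1−ω_c)  ⇒  80ω_c = 53  ⇒  ω_c = 53/80
ω_c/ω_r = 53/80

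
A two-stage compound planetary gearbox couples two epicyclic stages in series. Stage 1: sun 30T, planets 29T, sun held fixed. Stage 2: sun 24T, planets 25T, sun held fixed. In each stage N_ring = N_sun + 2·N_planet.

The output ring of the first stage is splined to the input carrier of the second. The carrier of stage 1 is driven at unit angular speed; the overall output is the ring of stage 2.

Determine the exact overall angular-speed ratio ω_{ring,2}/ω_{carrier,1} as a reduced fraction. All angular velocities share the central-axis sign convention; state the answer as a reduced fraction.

Stage 1: N_ring = 30 + 2·29 = 88
Stage 1: 30(ω_s−ω_c) = −88(ω_r−ω_c),  ω_s=0, ω_c=1
Stage 1: ω_r = 1 − (30/88)(0−1) = 59/44
  ⇒ ω_r¹/ω_c¹ = 59/44
Stage 2: N_ring = 24 + 2·25 = 74
Stage 2: 24(ω_s−ω_c) = −74(ω_r−ω_c),  ω_s=0, ω_c=1
Stage 2: ω_r = 1 − (24/74)(0−1) = 49/37
  ⇒ ω_r²/ω_c² = 49/37
Coupling ω_c² = ω_r¹ ⇒ overall = 59/44 × 49/37 = 2891/1628

2891/1628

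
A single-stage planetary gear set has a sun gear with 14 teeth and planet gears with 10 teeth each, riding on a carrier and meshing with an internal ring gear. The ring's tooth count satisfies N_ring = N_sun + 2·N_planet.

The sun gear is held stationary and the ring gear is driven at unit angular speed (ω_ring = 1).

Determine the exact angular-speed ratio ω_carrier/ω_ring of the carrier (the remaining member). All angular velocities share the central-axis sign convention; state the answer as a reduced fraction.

17/24

N_ring = 14 + 2·10 = 34
14(ω_s−ω_c) = −34(ω_r−ω_c),  ω_s=0, ω_r=1
14(0−ω_c) = −34(1−ω_c)  ⇒  48ω_c = 34  ⇒  ω_c = 17/24
ω_c/ω_r = 17/24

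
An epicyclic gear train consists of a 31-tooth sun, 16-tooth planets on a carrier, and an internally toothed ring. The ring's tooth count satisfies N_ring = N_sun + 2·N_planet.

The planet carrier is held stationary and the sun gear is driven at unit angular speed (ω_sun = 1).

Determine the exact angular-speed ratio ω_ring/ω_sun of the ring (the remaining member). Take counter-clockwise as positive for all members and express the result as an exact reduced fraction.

N_ring = 31 + 2·16 = 63
31(ω_s−ω_c) = −63(ω_r−ω_c),  ω_c=0, ω_s=1
ω_r = 0 − (31/63)(1−0) = -31/63
ω_r/ω_s = -31/63

-31/63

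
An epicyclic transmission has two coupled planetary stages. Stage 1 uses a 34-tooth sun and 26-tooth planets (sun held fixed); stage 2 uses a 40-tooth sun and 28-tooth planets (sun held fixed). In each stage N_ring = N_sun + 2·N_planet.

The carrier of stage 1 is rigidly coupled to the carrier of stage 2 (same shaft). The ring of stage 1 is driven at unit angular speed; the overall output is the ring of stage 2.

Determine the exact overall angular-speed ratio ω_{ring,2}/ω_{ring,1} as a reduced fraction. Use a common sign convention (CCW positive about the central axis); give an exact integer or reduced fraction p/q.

Stage 1: N_ring = 34 + 2·26 = 86
Stage 1: 34(ω_s−ω_c) = −86(ω_r−ω_c),  ω_s=0, ω_r=1
Stage 1: 34(0−ω_c) = −86(1−ω_c)  ⇒  120ω_c = 86  ⇒  ω_c = 43/60
  ⇒ ω_c¹/ω_r¹ = 43/60
Stage 2: N_ring = 40 + 2·28 = 96
Stage 2: 40(ω_s−ω_c) = −96(ω_r−ω_c),  ω_s=0, ω_c=1
Stage 2: ω_r = 1 − (40/96)(0−1) = 17/12
  ⇒ ω_r²/ω_c² = 17/12
Coupling ω_c² = ω_c¹ ⇒ overall = 43/60 × 17/12 = 731/720

731/720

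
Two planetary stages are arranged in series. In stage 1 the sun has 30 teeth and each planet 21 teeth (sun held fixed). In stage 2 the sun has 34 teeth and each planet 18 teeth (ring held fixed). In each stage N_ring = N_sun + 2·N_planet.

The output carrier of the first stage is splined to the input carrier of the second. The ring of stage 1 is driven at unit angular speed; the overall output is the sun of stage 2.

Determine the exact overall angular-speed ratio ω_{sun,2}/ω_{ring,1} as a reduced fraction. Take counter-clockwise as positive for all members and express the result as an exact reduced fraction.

624/289

Stage 1: N_ring = 30 + 2·21 = 72
Stage 1: 30(ω_s−ω_c) = −72(ω_r−ω_c),  ω_s=0, ω_r=1
Stage 1: 30(0−ω_c) = −72(1−ω_c)  ⇒  102ω_c = 72  ⇒  ω_c = 12/17
  ⇒ ω_c¹/ω_r¹ = 12/17
Stage 2: N_ring = 34 + 2·18 = 70
Stage 2: 34(ω_s−ω_c) = −70(ω_r−ω_c),  ω_r=0, ω_c=1
Stage 2: ω_s = 1 − (70/34)(0−1) = 52/17
  ⇒ ω_s²/ω_c² = 52/17
Coupling ω_c² = ω_c¹ ⇒ overall = 12/17 × 52/17 = 624/289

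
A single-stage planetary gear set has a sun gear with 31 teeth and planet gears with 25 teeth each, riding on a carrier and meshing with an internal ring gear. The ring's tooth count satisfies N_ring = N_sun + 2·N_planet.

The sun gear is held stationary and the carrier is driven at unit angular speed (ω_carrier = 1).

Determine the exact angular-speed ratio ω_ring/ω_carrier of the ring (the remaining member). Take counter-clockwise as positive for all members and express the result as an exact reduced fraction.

N_ring = 31 + 2·25 = 81
31(ω_s−ω_c) = −81(ω_r−ω_c),  ω_s=0, ω_c=1
ω_r = 1 − (31/81)(0−1) = 112/81
ω_r/ω_c = 112/81

112/81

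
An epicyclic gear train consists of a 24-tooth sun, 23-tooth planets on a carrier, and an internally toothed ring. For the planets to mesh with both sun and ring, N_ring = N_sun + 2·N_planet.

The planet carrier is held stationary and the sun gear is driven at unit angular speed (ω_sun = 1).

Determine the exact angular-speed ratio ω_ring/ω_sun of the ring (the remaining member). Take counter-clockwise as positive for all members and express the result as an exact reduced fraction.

-12/35

N_ring = 24 + 2·23 = 70
24(ω_s−ω_c) = −70(ω_r−ω_c),  ω_c=0, ω_s=1
ω_r = 0 − (24/70)(1−0) = -12/35
ω_r/ω_s = -12/35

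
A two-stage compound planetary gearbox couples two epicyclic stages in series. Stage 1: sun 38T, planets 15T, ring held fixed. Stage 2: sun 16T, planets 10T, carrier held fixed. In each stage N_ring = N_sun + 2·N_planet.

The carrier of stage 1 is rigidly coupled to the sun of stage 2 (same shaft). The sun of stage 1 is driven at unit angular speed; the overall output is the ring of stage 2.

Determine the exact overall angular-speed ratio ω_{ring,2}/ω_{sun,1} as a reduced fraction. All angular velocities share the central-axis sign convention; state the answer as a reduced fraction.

Stage 1: N_ring = 38 + 2·15 = 68
Stage 1: 38(ω_s−ω_c) = −68(ω_r−ω_c),  ω_r=0, ω_s=1
Stage 1: 38(1−ω_c) = −68(0−ω_c)  ⇒  106ω_c = 38  ⇒  ω_c = 19/53
  ⇒ ω_c¹/ω_s¹ = 19/53
Stage 2: N_ring = 16 + 2·10 = 36
Stage 2: 16(ω_s−ω_c) = −36(ω_r−ω_c),  ω_c=0, ω_s=1
Stage 2: ω_r = 0 − (16/36)(1−0) = -4/9
  ⇒ ω_r²/ω_s² = -4/9
Coupling ω_s² = ω_c¹ ⇒ overall = 19/53 × -4/9 = -76/477

-76/477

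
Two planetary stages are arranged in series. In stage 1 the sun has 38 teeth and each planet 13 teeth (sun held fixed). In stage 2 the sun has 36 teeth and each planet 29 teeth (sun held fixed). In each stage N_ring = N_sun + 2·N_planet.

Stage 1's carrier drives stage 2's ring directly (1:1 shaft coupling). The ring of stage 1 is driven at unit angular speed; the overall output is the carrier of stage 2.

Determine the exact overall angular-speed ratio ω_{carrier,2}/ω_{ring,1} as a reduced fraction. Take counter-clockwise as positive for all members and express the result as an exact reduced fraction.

Stage 1: N_ring = 38 + 2·13 = 64
Stage 1: 38(ω_s−ω_c) = −64(ω_r−ω_c),  ω_s=0, ω_r=1
Stage 1: 38(0−ω_c) = −64(1−ω_c)  ⇒  102ω_c = 64  ⇒  ω_c = 32/51
  ⇒ ω_c¹/ω_r¹ = 32/51
Stage 2: N_ring = 36 + 2·29 = 94
Stage 2: 36(ω_s−ω_c) = −94(ω_r−ω_c),  ω_s=0, ω_r=1
Stage 2: 36(0−ω_c) = −94(1−ω_c)  ⇒  130ω_c = 94  ⇒  ω_c = 47/65
  ⇒ ω_c²/ω_r² = 47/65
Coupling ω_r² = ω_c¹ ⇒ overall = 32/51 × 47/65 = 1504/3315

1504/3315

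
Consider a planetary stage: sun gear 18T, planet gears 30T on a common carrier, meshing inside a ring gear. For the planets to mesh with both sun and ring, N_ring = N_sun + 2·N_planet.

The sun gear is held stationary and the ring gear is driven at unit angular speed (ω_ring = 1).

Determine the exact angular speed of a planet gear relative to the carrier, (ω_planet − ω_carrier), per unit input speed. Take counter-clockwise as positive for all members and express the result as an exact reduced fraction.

39/80

N_ring = 18 + 2·30 = 78
18(ω_s−ω_c) = −78(ω_r−ω_c),  ω_s=0, ω_r=1
18(0−ω_c) = −78(1−ω_c)  ⇒  96ω_c = 78  ⇒  ω_c = 13/16
sun–planet: 18·(0−13/16) = −30·(ω_p−ω_c)  ⇒  ω_p−ω_c = −(18/30)·(-13/16) = 39/80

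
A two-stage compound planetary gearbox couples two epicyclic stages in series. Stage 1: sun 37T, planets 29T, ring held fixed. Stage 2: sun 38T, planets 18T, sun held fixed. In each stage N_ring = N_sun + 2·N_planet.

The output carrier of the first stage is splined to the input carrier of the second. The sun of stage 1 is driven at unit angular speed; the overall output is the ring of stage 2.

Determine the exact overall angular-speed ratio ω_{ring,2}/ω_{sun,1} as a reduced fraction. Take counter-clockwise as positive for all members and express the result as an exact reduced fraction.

14/33

Stage 1: N_ring = 37 + 2·29 = 95
Stage 1: 37(ω_s−ω_c) = −95(ω_r−ω_c),  ω_r=0, ω_s=1
Stage 1: 37(1−ω_c) = −95(0−ω_c)  ⇒  132ω_c = 37  ⇒  ω_c = 37/132
  ⇒ ω_c¹/ω_s¹ = 37/132
Stage 2: N_ring = 38 + 2·18 = 74
Stage 2: 38(ω_s−ω_c) = −74(ω_r−ω_c),  ω_s=0, ω_c=1
Stage 2: ω_r = 1 − (38/74)(0−1) = 56/37
  ⇒ ω_r²/ω_c² = 56/37
Coupling ω_c² = ω_c¹ ⇒ overall = 37/132 × 56/37 = 14/33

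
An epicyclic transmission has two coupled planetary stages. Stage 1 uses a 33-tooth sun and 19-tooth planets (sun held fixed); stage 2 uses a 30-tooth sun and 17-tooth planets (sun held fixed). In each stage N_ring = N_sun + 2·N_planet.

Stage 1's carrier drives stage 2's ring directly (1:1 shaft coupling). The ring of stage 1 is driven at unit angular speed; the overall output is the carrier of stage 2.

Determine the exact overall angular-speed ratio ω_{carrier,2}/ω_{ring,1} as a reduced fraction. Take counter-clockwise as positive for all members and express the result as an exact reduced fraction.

284/611

Stage 1: N_ring = 33 + 2·19 = 71
Stage 1: 33(ω_s−ω_c) = −71(ω_r−ω_c),  ω_s=0, ω_r=1
Stage 1: 33(0−ω_c) = −71(1−ω_c)  ⇒  104ω_c = 71  ⇒  ω_c = 71/104
  ⇒ ω_c¹/ω_r¹ = 71/104
Stage 2: N_ring = 30 + 2·17 = 64
Stage 2: 30(ω_s−ω_c) = −64(ω_r−ω_c),  ω_s=0, ω_r=1
Stage 2: 30(0−ω_c) = −64(1−ω_c)  ⇒  94ω_c = 64  ⇒  ω_c = 32/47
  ⇒ ω_c²/ω_r² = 32/47
Coupling ω_r² = ω_c¹ ⇒ overall = 71/104 × 32/47 = 284/611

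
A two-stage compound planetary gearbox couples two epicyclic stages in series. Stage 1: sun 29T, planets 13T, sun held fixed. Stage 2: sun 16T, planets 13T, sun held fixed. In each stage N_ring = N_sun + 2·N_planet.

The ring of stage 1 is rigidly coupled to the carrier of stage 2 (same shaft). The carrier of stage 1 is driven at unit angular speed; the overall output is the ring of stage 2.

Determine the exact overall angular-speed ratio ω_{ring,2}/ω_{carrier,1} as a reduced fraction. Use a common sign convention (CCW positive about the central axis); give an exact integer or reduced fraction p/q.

116/55

Stage 1: N_ring = 29 + 2·13 = 55
Stage 1: 29(ω_s−ω_c) = −55(ω_r−ω_c),  ω_s=0, ω_c=1
Stage 1: ω_r = 1 − (29/55)(0−1) = 84/55
  ⇒ ω_r¹/ω_c¹ = 84/55
Stage 2: N_ring = 16 + 2·13 = 42
Stage 2: 16(ω_s−ω_c) = −42(ω_r−ω_c),  ω_s=0, ω_c=1
Stage 2: ω_r = 1 − (16/42)(0−1) = 29/21
  ⇒ ω_r²/ω_c² = 29/21
Coupling ω_c² = ω_r¹ ⇒ overall = 84/55 × 29/21 = 116/55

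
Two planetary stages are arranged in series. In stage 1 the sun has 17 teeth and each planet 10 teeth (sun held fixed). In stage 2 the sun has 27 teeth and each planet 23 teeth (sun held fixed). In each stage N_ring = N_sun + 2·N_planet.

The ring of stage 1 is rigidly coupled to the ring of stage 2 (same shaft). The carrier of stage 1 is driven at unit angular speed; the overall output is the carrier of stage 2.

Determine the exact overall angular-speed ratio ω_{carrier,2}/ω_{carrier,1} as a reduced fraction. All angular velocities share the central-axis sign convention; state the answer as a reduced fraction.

1971/1850

Stage 1: N_ring = 17 + 2·10 = 37
Stage 1: 17(ω_s−ω_c) = −37(ω_r−ω_c),  ω_s=0, ω_c=1
Stage 1: ω_r = 1 − (17/37)(0−1) = 54/37
  ⇒ ω_r¹/ω_c¹ = 54/37
Stage 2: N_ring = 27 + 2·23 = 73
Stage 2: 27(ω_s−ω_c) = −73(ω_r−ω_c),  ω_s=0, ω_r=1
Stage 2: 27(0−ω_c) = −73(1−ω_c)  ⇒  100ω_c = 73  ⇒  ω_c = 73/100
  ⇒ ω_c²/ω_r² = 73/100
Coupling ω_r² = ω_r¹ ⇒ overall = 54/37 × 73/100 = 1971/1850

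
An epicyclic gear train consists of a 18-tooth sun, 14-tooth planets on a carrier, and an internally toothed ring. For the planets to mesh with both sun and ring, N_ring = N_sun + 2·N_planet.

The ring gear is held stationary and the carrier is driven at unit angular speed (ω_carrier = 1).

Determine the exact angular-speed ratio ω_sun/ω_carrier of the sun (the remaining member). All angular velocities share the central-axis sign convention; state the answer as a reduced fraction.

N_ring = 18 + 2·14 = 46
18(ω_s−ω_c) = −46(ω_r−ω_c),  ω_r=0, ω_c=1
ω_s = 1 − (46/18)(0−1) = 32/9
ω_s/ω_c = 32/9

32/9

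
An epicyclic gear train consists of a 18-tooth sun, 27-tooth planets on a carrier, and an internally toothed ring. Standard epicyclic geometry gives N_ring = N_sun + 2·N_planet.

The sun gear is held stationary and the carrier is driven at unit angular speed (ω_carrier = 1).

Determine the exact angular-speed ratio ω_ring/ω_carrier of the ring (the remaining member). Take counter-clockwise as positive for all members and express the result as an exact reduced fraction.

5/4

N_ring = 18 + 2·27 = 72
18(ω_s−ω_c) = −72(ω_r−ω_c),  ω_s=0, ω_c=1
ω_r = 1 − (18/72)(0−1) = 5/4
ω_r/ω_c = 5/4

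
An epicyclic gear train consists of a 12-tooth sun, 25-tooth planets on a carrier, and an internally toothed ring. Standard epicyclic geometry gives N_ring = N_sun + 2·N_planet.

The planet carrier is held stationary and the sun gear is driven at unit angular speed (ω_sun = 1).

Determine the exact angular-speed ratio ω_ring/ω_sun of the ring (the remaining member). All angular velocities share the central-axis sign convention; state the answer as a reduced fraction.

-6/31

N_ring = 12 + 2·25 = 62
12(ω_s−ω_c) = −62(ω_r−ω_c),  ω_c=0, ω_s=1
ω_r = 0 − (12/62)(1−0) = -6/31
ω_r/ω_s = -6/31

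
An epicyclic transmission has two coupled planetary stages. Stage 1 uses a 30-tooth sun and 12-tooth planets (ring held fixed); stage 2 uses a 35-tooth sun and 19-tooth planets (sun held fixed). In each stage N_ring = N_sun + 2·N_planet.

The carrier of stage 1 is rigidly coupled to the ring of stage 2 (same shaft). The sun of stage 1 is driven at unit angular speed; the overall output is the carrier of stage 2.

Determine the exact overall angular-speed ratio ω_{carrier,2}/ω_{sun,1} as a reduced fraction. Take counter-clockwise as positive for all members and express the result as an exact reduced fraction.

365/1512

Stage 1: N_ring = 30 + 2·12 = 54
Stage 1: 30(ω_s−ω_c) = −54(ω_r−ω_c),  ω_r=0, ω_s=1
Stage 1: 30(1−ω_c) = −54(0−ω_c)  ⇒  84ω_c = 30  ⇒  ω_c = 5/14
  ⇒ ω_c¹/ω_s¹ = 5/14
Stage 2: N_ring = 35 + 2·19 = 73
Stage 2: 35(ω_s−ω_c) = −73(ω_r−ω_c),  ω_s=0, ω_r=1
Stage 2: 35(0−ω_c) = −73(1−ω_c)  ⇒  108ω_c = 73  ⇒  ω_c = 73/108
  ⇒ ω_c²/ω_r² = 73/108
Coupling ω_r² = ω_c¹ ⇒ overall = 5/14 × 73/108 = 365/1512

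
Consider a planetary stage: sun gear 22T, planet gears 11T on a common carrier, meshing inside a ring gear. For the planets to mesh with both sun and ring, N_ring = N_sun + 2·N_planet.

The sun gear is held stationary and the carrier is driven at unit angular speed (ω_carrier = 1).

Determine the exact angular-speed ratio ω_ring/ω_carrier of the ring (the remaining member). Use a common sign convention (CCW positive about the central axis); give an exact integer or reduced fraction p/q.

N_ring = 22 + 2·11 = 44
22(ω_s−ω_c) = −44(ω_r−ω_c),  ω_s=0, ω_c=1
ω_r = 1 − (22/44)(0−1) = 3/2
ω_r/ω_c = 3/2

3/2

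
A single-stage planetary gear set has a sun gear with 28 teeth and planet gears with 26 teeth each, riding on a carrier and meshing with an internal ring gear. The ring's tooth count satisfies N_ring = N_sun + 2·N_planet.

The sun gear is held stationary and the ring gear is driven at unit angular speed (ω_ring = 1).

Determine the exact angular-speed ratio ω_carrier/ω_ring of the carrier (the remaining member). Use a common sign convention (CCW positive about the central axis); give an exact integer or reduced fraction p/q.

20/27

N_ring = 28 + 2·26 = 80
28(ω_s−ω_c) = −80(ω_r−ω_c),  ω_s=0, ω_r=1
28(0−ω_c) = −80(1−ω_c)  ⇒  108ω_c = 80  ⇒  ω_c = 20/27
ω_c/ω_r = 20/27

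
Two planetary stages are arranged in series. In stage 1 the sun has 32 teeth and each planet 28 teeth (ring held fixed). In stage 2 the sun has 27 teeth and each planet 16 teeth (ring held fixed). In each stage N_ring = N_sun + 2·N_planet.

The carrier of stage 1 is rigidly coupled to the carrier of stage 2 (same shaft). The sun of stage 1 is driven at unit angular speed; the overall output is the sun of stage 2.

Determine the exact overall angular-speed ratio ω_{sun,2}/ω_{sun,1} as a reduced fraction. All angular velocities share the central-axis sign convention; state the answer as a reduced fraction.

Stage 1: N_ring = 32 + 2·28 = 88
Stage 1: 32(ω_s−ω_c) = −88(ω_r−ω_c),  ω_r=0, ω_s=1
Stage 1: 32(1−ω_c) = −88(0−ω_c)  ⇒  120ω_c = 32  ⇒  ω_c = 4/15
  ⇒ ω_c¹/ω_s¹ = 4/15
Stage 2: N_ring = 27 + 2·16 = 59
Stage 2: 27(ω_s−ω_c) = −59(ω_r−ω_c),  ω_r=0, ω_c=1
Stage 2: ω_s = 1 − (59/27)(0−1) = 86/27
  ⇒ ω_s²/ω_c² = 86/27
Coupling ω_c² = ω_c¹ ⇒ overall = 4/15 × 86/27 = 344/405

344/405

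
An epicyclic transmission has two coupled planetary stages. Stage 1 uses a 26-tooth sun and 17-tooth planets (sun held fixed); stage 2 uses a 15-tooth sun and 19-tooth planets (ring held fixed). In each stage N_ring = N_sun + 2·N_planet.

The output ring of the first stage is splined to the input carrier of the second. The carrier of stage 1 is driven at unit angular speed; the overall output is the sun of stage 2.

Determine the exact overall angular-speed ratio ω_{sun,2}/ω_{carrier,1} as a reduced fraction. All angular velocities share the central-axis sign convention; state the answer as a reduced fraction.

Stage 1: N_ring = 26 + 2·17 = 60
Stage 1: 26(ω_s−ω_c) = −60(ω_r−ω_c),  ω_s=0, ω_c=1
Stage 1: ω_r = 1 − (26/60)(0−1) = 43/30
  ⇒ ω_r¹/ω_c¹ = 43/30
Stage 2: N_ring = 15 + 2·19 = 53
Stage 2: 15(ω_s−ω_c) = −53(ω_r−ω_c),  ω_r=0, ω_c=1
Stage 2: ω_s = 1 − (53/15)(0−1) = 68/15
  ⇒ ω_s²/ω_c² = 68/15
Coupling ω_c² = ω_r¹ ⇒ overall = 43/30 × 68/15 = 1462/225

1462/225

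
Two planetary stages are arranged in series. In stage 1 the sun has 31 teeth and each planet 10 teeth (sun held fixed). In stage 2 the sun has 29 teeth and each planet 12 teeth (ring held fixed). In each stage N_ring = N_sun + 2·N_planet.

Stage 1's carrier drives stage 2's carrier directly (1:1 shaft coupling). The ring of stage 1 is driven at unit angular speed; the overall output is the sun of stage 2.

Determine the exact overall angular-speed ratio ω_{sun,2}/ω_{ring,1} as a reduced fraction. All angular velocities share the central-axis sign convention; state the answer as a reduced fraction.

51/29

Stage 1: N_ring = 31 + 2·10 = 51
Stage 1: 31(ω_s−ω_c) = −51(ω_r−ω_c),  ω_s=0, ω_r=1
Stage 1: 31(0−ω_c) = −51(1−ω_c)  ⇒  82ω_c = 51  ⇒  ω_c = 51/82
  ⇒ ω_c¹/ω_r¹ = 51/82
Stage 2: N_ring = 29 + 2·12 = 53
Stage 2: 29(ω_s−ω_c) = −53(ω_r−ω_c),  ω_r=0, ω_c=1
Stage 2: ω_s = 1 − (53/29)(0−1) = 82/29
  ⇒ ω_s²/ω_c² = 82/29
Coupling ω_c² = ω_c¹ ⇒ overall = 51/82 × 82/29 = 51/29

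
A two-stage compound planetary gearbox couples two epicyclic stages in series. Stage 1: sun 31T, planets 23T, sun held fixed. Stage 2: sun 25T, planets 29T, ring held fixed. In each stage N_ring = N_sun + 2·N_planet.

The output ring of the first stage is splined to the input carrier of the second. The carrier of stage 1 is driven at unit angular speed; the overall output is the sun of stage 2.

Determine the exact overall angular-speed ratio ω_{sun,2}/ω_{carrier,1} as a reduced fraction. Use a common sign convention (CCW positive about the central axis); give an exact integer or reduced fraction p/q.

11664/1925

Stage 1: N_ring = 31 + 2·23 = 77
Stage 1: 31(ω_s−ω_c) = −77(ω_r−ω_c),  ω_s=0, ω_c=1
Stage 1: ω_r = 1 − (31/77)(0−1) = 108/77
  ⇒ ω_r¹/ω_c¹ = 108/77
Stage 2: N_ring = 25 + 2·29 = 83
Stage 2: 25(ω_s−ω_c) = −83(ω_r−ω_c),  ω_r=0, ω_c=1
Stage 2: ω_s = 1 − (83/25)(0−1) = 108/25
  ⇒ ω_s²/ω_c² = 108/25
Coupling ω_c² = ω_r¹ ⇒ overall = 108/77 × 108/25 = 11664/1925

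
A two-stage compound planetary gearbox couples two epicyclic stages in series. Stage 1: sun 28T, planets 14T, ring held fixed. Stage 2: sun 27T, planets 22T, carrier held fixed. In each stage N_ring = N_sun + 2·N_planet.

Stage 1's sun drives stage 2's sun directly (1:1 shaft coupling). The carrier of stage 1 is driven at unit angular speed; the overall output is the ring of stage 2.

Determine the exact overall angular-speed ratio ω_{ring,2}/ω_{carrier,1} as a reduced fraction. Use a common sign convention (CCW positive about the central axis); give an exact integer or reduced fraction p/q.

Stage 1: N_ring = 28 + 2·14 = 56
Stage 1: 28(ω_s−ω_c) = −56(ω_r−ω_c),  ω_r=0, ω_c=1
Stage 1: ω_s = 1 − (56/28)(0−1) = 3
  ⇒ ω_s¹/ω_c¹ = 3
Stage 2: N_ring = 27 + 2·22 = 71
Stage 2: 27(ω_s−ω_c) = −71(ω_r−ω_c),  ω_c=0, ω_s=1
Stage 2: ω_r = 0 − (27/71)(1−0) = -27/71
  ⇒ ω_r²/ω_s² = -27/71
Coupling ω_s² = ω_s¹ ⇒ overall = 3 × -27/71 = -81/71

-81/71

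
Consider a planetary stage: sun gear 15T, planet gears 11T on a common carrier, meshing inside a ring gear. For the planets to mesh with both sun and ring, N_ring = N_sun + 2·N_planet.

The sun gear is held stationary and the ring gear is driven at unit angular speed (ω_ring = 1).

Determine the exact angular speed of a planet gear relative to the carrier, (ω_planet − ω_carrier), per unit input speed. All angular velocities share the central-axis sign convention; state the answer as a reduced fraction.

555/572

N_ring = 15 + 2·11 = 37
15(ω_s−ω_c) = −37(ω_r−ω_c),  ω_s=0, ω_r=1
15(0−ω_c) = −37(1−ω_c)  ⇒  52ω_c = 37  ⇒  ω_c = 37/52
sun–planet: 15·(0−37/52) = −11·(ω_p−ω_c)  ⇒  ω_p−ω_c = −(15/11)·(-37/52) = 555/572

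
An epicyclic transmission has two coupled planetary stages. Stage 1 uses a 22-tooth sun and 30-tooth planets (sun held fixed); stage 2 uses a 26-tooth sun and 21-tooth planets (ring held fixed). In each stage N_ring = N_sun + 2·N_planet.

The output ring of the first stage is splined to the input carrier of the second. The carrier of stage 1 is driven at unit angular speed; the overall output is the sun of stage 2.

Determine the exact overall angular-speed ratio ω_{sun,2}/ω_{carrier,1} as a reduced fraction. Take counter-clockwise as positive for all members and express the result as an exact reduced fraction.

Stage 1: N_ring = 22 + 2·30 = 82
Stage 1: 22(ω_s−ω_c) = −82(ω_r−ω_c),  ω_s=0, ω_c=1
Stage 1: ω_r = 1 − (22/82)(0−1) = 52/41
  ⇒ ω_r¹/ω_c¹ = 52/41
Stage 2: N_ring = 26 + 2·21 = 68
Stage 2: 26(ω_s−ω_c) = −68(ω_r−ω_c),  ω_r=0, ω_c=1
Stage 2: ω_s = 1 − (68/26)(0−1) = 47/13
  ⇒ ω_s²/ω_c² = 47/13
Coupling ω_c² = ω_r¹ ⇒ overall = 52/41 × 47/13 = 188/41

188/41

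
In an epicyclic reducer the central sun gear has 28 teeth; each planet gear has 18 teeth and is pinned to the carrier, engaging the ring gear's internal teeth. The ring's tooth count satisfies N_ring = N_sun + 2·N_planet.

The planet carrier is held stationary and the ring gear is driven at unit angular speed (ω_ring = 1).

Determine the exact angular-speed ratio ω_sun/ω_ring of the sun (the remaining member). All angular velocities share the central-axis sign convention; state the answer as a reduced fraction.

N_ring = 28 + 2·18 = 64
28(ω_s−ω_c) = −64(ω_r−ω_c),  ω_c=0, ω_r=1
ω_s = 0 − (64/28)(1−0) = -16/7
ω_s/ω_r = -16/7

-16/7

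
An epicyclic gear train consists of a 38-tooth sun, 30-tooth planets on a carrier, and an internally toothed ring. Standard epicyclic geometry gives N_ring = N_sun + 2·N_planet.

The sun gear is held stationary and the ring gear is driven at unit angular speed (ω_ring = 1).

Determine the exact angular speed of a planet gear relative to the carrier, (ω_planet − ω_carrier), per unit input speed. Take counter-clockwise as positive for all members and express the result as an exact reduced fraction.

N_ring = 38 + 2·30 = 98
38(ω_s−ω_c) = −98(ω_r−ω_c),  ω_s=0, ω_r=1
38(0−ω_c) = −98(1−ω_c)  ⇒  136ω_c = 98  ⇒  ω_c = 49/68
sun–planet: 38·(0−49/68) = −30·(ω_p−ω_c)  ⇒  ω_p−ω_c = −(38/30)·(-49/68) = 931/1020

931/1020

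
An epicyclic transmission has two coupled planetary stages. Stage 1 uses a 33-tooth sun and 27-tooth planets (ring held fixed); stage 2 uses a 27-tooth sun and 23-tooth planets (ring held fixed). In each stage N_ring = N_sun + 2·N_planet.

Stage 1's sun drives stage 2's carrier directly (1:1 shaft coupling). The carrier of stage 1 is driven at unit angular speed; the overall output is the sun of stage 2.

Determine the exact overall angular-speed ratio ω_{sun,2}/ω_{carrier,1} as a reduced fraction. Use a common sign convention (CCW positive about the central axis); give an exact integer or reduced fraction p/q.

4000/297

Stage 1: N_ring = 33 + 2·27 = 87
Stage 1: 33(ω_s−ω_c) = −87(ω_r−ω_c),  ω_r=0, ω_c=1
Stage 1: ω_s = 1 − (87/33)(0−1) = 40/11
  ⇒ ω_s¹/ω_c¹ = 40/11
Stage 2: N_ring = 27 + 2·23 = 73
Stage 2: 27(ω_s−ω_c) = −73(ω_r−ω_c),  ω_r=0, ω_c=1
Stage 2: ω_s = 1 − (73/27)(0−1) = 100/27
  ⇒ ω_s²/ω_c² = 100/27
Coupling ω_c² = ω_s¹ ⇒ overall = 40/11 × 100/27 = 4000/297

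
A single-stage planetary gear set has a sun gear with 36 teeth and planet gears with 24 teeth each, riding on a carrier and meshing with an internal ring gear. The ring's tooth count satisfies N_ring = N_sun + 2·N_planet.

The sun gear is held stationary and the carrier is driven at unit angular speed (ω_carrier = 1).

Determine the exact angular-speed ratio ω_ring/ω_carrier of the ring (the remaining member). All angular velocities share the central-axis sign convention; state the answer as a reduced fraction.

10/7

N_ring = 36 + 2·24 = 84
36(ω_s−ω_c) = −84(ω_r−ω_c),  ω_s=0, ω_c=1
ω_r = 1 − (36/84)(0−1) = 10/7
ω_r/ω_c = 10/7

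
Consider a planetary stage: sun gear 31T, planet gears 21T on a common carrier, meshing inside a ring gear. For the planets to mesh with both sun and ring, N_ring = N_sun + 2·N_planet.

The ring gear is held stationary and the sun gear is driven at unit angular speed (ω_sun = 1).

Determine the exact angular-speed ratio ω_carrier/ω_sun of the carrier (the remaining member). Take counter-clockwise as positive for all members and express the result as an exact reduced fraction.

N_ring = 31 + 2·21 = 73
31(ω_s−ω_c) = −73(ω_r−ω_c),  ω_r=0, ω_s=1
31(1−ω_c) = −73(0−ω_c)  ⇒  104ω_c = 31  ⇒  ω_c = 31/104
ω_c/ω_s = 31/104

31/104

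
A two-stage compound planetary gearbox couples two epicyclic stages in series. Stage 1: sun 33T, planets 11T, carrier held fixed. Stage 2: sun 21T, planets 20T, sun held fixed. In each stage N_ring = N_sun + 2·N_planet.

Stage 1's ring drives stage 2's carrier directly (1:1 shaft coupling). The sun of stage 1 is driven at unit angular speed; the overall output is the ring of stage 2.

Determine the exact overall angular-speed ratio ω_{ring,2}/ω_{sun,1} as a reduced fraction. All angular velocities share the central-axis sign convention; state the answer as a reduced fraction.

-246/305

Stage 1: N_ring = 33 + 2·11 = 55
Stage 1: 33(ω_s−ω_c) = −55(ω_r−ω_c),  ω_c=0, ω_s=1
Stage 1: ω_r = 0 − (33/55)(1−0) = -3/5
  ⇒ ω_r¹/ω_s¹ = -3/5
Stage 2: N_ring = 21 + 2·20 = 61
Stage 2: 21(ω_s−ω_c) = −61(ω_r−ω_c),  ω_s=0, ω_c=1
Stage 2: ω_r = 1 − (21/61)(0−1) = 82/61
  ⇒ ω_r²/ω_c² = 82/61
Coupling ω_c² = ω_r¹ ⇒ overall = -3/5 × 82/61 = -246/305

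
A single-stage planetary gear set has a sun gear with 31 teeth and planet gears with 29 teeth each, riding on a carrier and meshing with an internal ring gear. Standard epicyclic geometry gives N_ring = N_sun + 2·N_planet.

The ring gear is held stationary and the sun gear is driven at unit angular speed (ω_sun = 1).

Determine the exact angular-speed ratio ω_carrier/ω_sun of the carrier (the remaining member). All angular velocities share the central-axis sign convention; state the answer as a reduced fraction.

N_ring = 31 + 2·29 = 89
31(ω_s−ω_c) = −89(ω_r−ω_c),  ω_r=0, ω_s=1
31(1−ω_c) = −89(0−ω_c)  ⇒  120ω_c = 31  ⇒  ω_c = 31/120
ω_c/ω_s = 31/120

31/120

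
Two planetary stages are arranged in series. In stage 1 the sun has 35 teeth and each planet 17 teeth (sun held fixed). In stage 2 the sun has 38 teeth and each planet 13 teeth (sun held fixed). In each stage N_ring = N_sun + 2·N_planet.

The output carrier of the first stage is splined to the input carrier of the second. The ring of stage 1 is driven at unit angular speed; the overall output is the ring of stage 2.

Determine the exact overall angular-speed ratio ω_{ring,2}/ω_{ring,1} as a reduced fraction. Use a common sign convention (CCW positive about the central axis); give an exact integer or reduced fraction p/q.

3519/3328

Stage 1: N_ring = 35 + 2·17 = 69
Stage 1: 35(ω_s−ω_c) = −69(ω_r−ω_c),  ω_s=0, ω_r=1
Stage 1: 35(0−ω_c) = −69(1−ω_c)  ⇒  104ω_c = 69  ⇒  ω_c = 69/104
  ⇒ ω_c¹/ω_r¹ = 69/104
Stage 2: N_ring = 38 + 2·13 = 64
Stage 2: 38(ω_s−ω_c) = −64(ω_r−ω_c),  ω_s=0, ω_c=1
Stage 2: ω_r = 1 − (38/64)(0−1) = 51/32
  ⇒ ω_r²/ω_c² = 51/32
Coupling ω_c² = ω_c¹ ⇒ overall = 69/104 × 51/32 = 3519/3328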